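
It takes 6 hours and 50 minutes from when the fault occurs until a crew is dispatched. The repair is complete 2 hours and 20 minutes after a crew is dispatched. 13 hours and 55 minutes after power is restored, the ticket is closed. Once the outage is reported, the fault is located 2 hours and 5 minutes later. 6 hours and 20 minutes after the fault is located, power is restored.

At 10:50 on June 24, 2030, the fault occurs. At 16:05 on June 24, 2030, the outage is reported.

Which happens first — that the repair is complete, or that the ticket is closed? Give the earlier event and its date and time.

The repair is complete — 20:00 on June 24, 2030

The fault occurs: 10:50 Jun 24, 2030.
A crew is dispatched: 10:50 Jun 24, 2030 + 6h50m = 17:40 Jun 24, 2030.
The repair is complete: 17:40 Jun 24, 2030 + 2h20m = 20:00 Jun 24, 2030.
The outage is reported: 16:05 Jun 24, 2030.
The fault is located: 16:05 Jun 24, 2030 + 2h05m = 18:10 Jun 24, 2030.
Power is restored: 18:10 Jun 24, 2030 + 6h20m = 00:30 Jun 25, 2030.
The ticket is closed: 00:30 Jun 25, 2030 + 13h55m = 14:25 Jun 25, 2030.
Comparing: the repair is complete at 20:00 Jun 24, 2030 vs the ticket is closed at 14:25 Jun 25, 2030. Earlier: the repair is complete.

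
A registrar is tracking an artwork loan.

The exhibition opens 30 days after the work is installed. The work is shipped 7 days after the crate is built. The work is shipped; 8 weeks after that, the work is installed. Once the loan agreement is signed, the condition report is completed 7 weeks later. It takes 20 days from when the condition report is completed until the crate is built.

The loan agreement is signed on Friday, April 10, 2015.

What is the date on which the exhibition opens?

Saturday, September 19, 2015

The loan agreement is signed: Apr 10, 2015.
The condition report is completed: Apr 10, 2015 + 7 weeks = May 29, 2015.
The crate is built: May 29, 2015 + 20 days = Jun 18, 2015.
The work is shipped: Jun 18, 2015 + 7 days = Jun 25, 2015.
The work is installed: Jun 25, 2015 + 8 weeks = Aug 20, 2015.
The exhibition opens: Aug 20, 2015 + 30 days = Sep 19, 2015.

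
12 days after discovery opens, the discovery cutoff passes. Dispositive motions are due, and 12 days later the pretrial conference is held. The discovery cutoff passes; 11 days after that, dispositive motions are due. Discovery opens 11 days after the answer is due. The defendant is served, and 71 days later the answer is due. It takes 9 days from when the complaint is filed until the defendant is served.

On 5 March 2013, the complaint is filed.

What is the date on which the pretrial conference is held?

The complaint is filed: Mar 5, 2013.
The defendant is served: Mar 5, 2013 + 9 days = Mar 14, 2013.
The answer is due: Mar 14, 2013 + 71 days = May 24, 2013.
Discovery opens: May 24, 2013 + 11 days = Jun 4, 2013.
The discovery cutoff passes: Jun 4, 2013 + 12 days = Jun 16, 2013.
Dispositive motions are due: Jun 16, 2013 + 11 days = Jun 27, 2013.
The pretrial conference is held: Jun 27, 2013 + 12 days = Jul 9, 2013.

9 July 2013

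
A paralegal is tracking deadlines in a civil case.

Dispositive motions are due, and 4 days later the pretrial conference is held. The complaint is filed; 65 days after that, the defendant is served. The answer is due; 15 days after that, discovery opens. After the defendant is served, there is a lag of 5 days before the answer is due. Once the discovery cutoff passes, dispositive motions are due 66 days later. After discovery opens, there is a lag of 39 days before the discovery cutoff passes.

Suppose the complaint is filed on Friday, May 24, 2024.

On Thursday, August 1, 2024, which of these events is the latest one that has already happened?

The complaint is filed: May 24, 2024.
The defendant is served: May 24, 2024 + 65 days = Jul 28, 2024.
The answer is due: Jul 28, 2024 + 5 days = Aug 2, 2024.
Discovery opens: Aug 2, 2024 + 15 days = Aug 17, 2024.
The discovery cutoff passes: Aug 17, 2024 + 39 days = Sep 25, 2024.
Dispositive motions are due: Sep 25, 2024 + 66 days = Nov 30, 2024.
The pretrial conference is held: Nov 30, 2024 + 4 days = Dec 4, 2024.
Aug 1, 2024 falls between when the defendant is served (Jul 28, 2024) and when the answer is due (Aug 2, 2024).

The defendant is served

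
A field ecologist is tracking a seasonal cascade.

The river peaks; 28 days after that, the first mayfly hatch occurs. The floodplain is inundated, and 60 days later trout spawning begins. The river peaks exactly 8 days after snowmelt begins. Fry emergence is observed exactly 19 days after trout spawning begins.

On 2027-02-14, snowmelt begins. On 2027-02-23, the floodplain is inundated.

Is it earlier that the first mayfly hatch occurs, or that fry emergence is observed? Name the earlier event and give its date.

Snowmelt begins: Feb 14, 2027.
The river peaks: Feb 14, 2027 + 8 days = Feb 22, 2027.
The first mayfly hatch occurs: Feb 22, 2027 + 28 days = Mar 22, 2027.
The floodplain is inundated: Feb 23, 2027.
Trout spawning begins: Feb 23, 2027 + 60 days = Apr 24, 2027.
Fry emergence is observed: Apr 24, 2027 + 19 days = May 13, 2027.
Comparing: the first mayfly hatch occurs on Mar 22, 2027 vs fry emergence is observed on May 13, 2027. Earlier: the first mayfly hatch occurs.

The first mayfly hatch occurs — 2027-03-22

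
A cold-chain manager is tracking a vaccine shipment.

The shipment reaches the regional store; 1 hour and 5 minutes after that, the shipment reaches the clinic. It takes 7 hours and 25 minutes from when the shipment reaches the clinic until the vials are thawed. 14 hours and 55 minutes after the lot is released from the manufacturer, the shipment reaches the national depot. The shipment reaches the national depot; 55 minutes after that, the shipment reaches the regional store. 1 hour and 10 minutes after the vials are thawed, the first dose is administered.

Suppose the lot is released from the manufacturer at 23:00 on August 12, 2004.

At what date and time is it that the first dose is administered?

00:30 on August 14, 2004

The lot is released from the manufacturer: 23:00 Aug 12, 2004.
The shipment reaches the national depot: 23:00 Aug 12, 2004 + 14h55m = 13:55 Aug 13, 2004.
The shipment reaches the regional store: 13:55 Aug 13, 2004 + 55m = 14:50 Aug 13, 2004.
The shipment reaches the clinic: 14:50 Aug 13, 2004 + 1h05m = 15:55 Aug 13, 2004.
The vials are thawed: 15:55 Aug 13, 2004 + 7h25m = 23:20 Aug 13, 2004.
The first dose is administered: 23:20 Aug 13, 2004 + 1h10m = 00:30 Aug 14, 2004.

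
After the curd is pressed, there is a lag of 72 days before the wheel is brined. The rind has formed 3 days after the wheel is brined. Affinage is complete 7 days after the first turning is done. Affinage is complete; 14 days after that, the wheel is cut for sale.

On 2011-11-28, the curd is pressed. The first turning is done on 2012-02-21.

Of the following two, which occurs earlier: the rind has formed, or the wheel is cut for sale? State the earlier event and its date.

The rind has formed — 2012-02-11

The curd is pressed: Nov 28, 2011.
The wheel is brined: Nov 28, 2011 + 72 days = Feb 8, 2012.
The rind has formed: Feb 8, 2012 + 3 days = Feb 11, 2012.
The first turning is done: Feb 21, 2012.
Affinage is complete: Feb 21, 2012 + 7 days = Feb 28, 2012.
The wheel is cut for sale: Feb 28, 2012 + 14 days = Mar 13, 2012.
Comparing: the rind has formed on Feb 11, 2012 vs the wheel is cut for sale on Mar 13, 2012. Earlier: the rind has formed.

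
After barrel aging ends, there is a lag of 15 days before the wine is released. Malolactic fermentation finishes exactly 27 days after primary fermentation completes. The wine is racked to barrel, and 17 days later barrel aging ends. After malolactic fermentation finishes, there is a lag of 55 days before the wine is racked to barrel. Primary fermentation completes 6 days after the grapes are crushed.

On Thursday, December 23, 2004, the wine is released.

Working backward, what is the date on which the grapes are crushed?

The wine is released: Dec 23, 2004.
Barrel aging ends: Dec 23, 2004 − 15 days = Dec 8, 2004.
The wine is racked to barrel: Dec 8, 2004 − 17 days = Nov 21, 2004.
Malolactic fermentation finishes: Nov 21, 2004 − 55 days = Sep 27, 2004.
Primary fermentation completes: Sep 27, 2004 − 27 days = Aug 31, 2004.
The grapes are crushed: Aug 31, 2004 − 6 days = Aug 25, 2004.

Wednesday, August 25, 2004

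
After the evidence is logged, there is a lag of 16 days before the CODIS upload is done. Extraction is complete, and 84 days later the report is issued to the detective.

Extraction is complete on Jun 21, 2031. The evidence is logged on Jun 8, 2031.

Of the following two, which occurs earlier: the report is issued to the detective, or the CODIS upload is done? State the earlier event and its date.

Extraction is complete: Jun 21, 2031.
The report is issued to the detective: Jun 21, 2031 + 84 days = Sep 13, 2031.
The evidence is logged: Jun 8, 2031.
The CODIS upload is done: Jun 8, 2031 + 16 days = Jun 24, 2031.
Comparing: the report is issued to the detective on Sep 13, 2031 vs the CODIS upload is done on Jun 24, 2031. Earlier: the CODIS upload is done.

The CODIS upload is done — Jun 24, 2031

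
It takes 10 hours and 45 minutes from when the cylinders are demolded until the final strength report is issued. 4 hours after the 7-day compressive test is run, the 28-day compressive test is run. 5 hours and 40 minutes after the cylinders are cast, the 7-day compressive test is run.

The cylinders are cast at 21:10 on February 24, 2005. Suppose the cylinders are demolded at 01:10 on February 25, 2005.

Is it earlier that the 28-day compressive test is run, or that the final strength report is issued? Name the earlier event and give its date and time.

The cylinders are cast: 21:10 Feb 24, 2005.
The 7-day compressive test is run: 21:10 Feb 24, 2005 + 5h40m = 02:50 Feb 25, 2005.
The 28-day compressive test is run: 02:50 Feb 25, 2005 + 4h = 06:50 Feb 25, 2005.
The cylinders are demolded: 01:10 Feb 25, 2005.
The final strength report is issued: 01:10 Feb 25, 2005 + 10h45m = 11:55 Feb 25, 2005.
Comparing: the 28-day compressive test is run at 06:50 Feb 25, 2005 vs the final strength report is issued at 11:55 Feb 25, 2005. Earlier: the 28-day compressive test is run.

The 28-day compressive test is run — 06:50 on February 25, 2005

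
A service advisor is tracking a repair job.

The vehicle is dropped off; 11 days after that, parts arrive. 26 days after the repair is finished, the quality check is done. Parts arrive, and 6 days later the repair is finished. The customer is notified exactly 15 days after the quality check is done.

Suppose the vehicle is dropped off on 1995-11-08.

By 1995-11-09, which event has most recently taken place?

The vehicle is dropped off

The vehicle is dropped off: Nov 8, 1995.
Parts arrive: Nov 8, 1995 + 11 days = Nov 19, 1995.
The repair is finished: Nov 19, 1995 + 6 days = Nov 25, 1995.
The quality check is done: Nov 25, 1995 + 26 days = Dec 21, 1995.
The customer is notified: Dec 21, 1995 + 15 days = Jan 5, 1996.
Nov 9, 1995 falls between when the vehicle is dropped off (Nov 8, 1995) and when parts arrive (Nov 19, 1995).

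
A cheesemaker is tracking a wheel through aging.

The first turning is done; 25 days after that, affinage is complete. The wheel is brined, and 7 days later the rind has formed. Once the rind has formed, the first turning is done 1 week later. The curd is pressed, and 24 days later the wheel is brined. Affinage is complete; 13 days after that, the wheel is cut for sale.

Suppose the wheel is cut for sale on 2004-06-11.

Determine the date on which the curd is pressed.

The wheel is cut for sale: Jun 11, 2004.
Affinage is complete: Jun 11, 2004 − 13 days = May 29, 2004.
The first turning is done: May 29, 2004 − 25 days = May 4, 2004.
The rind has formed: May 4, 2004 − 1 week = Apr 27, 2004.
The wheel is brined: Apr 27, 2004 − 7 days = Apr 20, 2004.
The curd is pressed: Apr 20, 2004 − 24 days = Mar 27, 2004.

2004-03-27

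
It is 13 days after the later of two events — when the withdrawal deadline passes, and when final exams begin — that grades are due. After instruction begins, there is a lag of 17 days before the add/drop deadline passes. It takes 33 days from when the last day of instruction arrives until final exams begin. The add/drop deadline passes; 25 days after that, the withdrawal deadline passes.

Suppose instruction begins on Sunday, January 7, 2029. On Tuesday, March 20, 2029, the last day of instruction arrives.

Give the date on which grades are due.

Saturday, May 5, 2029

Instruction begins: Jan 7, 2029.
The add/drop deadline passes: Jan 7, 2029 + 17 days = Jan 24, 2029.
The withdrawal deadline passes: Jan 24, 2029 + 25 days = Feb 18, 2029.
The last day of instruction arrives: Mar 20, 2029.
Final exams begin: Mar 20, 2029 + 33 days = Apr 22, 2029.
Both prerequisites met — the withdrawal deadline passes (Feb 18, 2029), final exams begin (Apr 22, 2029); the later is Apr 22, 2029.
Grades are due: Apr 22, 2029 + 13 days = May 5, 2029.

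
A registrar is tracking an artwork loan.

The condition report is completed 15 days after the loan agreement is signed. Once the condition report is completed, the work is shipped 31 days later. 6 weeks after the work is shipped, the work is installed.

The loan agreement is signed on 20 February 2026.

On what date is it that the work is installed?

19 May 2026

The loan agreement is signed: Feb 20, 2026.
The condition report is completed: Feb 20, 2026 + 15 days = Mar 7, 2026.
The work is shipped: Mar 7, 2026 + 31 days = Apr 7, 2026.
The work is installed: Apr 7, 2026 + 6 weeks = May 19, 2026.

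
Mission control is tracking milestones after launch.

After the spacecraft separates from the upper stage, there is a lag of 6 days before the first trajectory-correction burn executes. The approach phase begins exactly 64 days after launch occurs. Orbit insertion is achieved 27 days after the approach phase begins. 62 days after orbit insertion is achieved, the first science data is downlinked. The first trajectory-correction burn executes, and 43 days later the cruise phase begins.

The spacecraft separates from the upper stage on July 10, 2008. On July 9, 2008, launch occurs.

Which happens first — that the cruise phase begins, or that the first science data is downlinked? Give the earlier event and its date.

The cruise phase begins — August 28, 2008

The spacecraft separates from the upper stage: Jul 10, 2008.
The first trajectory-correction burn executes: Jul 10, 2008 + 6 days = Jul 16, 2008.
The cruise phase begins: Jul 16, 2008 + 43 days = Aug 28, 2008.
Launch occurs: Jul 9, 2008.
The approach phase begins: Jul 9, 2008 + 64 days = Sep 11, 2008.
Orbit insertion is achieved: Sep 11, 2008 + 27 days = Oct 8, 2008.
The first science data is downlinked: Oct 8, 2008 + 62 days = Dec 9, 2008.
Comparing: the cruise phase begins on Aug 28, 2008 vs the first science data is downlinked on Dec 9, 2008. Earlier: the cruise phase begins.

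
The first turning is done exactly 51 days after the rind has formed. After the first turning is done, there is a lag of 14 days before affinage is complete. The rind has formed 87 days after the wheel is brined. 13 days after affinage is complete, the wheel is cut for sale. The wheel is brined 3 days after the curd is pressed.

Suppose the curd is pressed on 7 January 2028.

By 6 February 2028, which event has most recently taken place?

The wheel is brined

The curd is pressed: Jan 7, 2028.
The wheel is brined: Jan 7, 2028 + 3 days = Jan 10, 2028.
The rind has formed: Jan 10, 2028 + 87 days = Apr 6, 2028.
The first turning is done: Apr 6, 2028 + 51 days = May 27, 2028.
Affinage is complete: May 27, 2028 + 14 days = Jun 10, 2028.
The wheel is cut for sale: Jun 10, 2028 + 13 days = Jun 23, 2028.
Feb 6, 2028 falls between when the wheel is brined (Jan 10, 2028) and when the rind has formed (Apr 6, 2028).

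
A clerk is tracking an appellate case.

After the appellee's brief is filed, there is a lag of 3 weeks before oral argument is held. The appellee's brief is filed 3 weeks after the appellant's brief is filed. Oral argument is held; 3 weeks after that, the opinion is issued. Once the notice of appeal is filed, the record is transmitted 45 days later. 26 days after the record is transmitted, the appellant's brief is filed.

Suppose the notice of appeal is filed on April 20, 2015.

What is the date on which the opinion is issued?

The notice of appeal is filed: Apr 20, 2015.
The record is transmitted: Apr 20, 2015 + 45 days = Jun 4, 2015.
The appellant's brief is filed: Jun 4, 2015 + 26 days = Jun 30, 2015.
The appellee's brief is filed: Jun 30, 2015 + 3 weeks = Jul 21, 2015.
Oral argument is held: Jul 21, 2015 + 3 weeks = Aug 11, 2015.
The opinion is issued: Aug 11, 2015 + 3 weeks = Sep 1, 2015.

September 1, 2015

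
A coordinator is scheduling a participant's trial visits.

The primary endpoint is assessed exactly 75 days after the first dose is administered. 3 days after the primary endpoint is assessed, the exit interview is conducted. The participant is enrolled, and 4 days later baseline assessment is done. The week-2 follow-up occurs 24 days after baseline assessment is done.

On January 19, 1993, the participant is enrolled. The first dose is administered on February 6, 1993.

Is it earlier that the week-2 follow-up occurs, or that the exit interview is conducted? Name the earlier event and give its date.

The week-2 follow-up occurs — February 16, 1993

The participant is enrolled: Jan 19, 1993.
Baseline assessment is done: Jan 19, 1993 + 4 days = Jan 23, 1993.
The week-2 follow-up occurs: Jan 23, 1993 + 24 days = Feb 16, 1993.
The first dose is administered: Feb 6, 1993.
The primary endpoint is assessed: Feb 6, 1993 + 75 days = Apr 22, 1993.
The exit interview is conducted: Apr 22, 1993 + 3 days = Apr 25, 1993.
Comparing: the week-2 follow-up occurs on Feb 16, 1993 vs the exit interview is conducted on Apr 25, 1993. Earlier: the week-2 follow-up occurs.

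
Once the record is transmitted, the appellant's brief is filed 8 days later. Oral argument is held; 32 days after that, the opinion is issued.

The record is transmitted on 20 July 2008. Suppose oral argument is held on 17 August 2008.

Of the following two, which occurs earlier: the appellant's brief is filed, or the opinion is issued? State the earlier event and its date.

The appellant's brief is filed — 28 July 2008

The record is transmitted: Jul 20, 2008.
The appellant's brief is filed: Jul 20, 2008 + 8 days = Jul 28, 2008.
Oral argument is held: Aug 17, 2008.
The opinion is issued: Aug 17, 2008 + 32 days = Sep 18, 2008.
Comparing: the appellant's brief is filed on Jul 28, 2008 vs the opinion is issued on Sep 18, 2008. Earlier: the appellant's brief is filed.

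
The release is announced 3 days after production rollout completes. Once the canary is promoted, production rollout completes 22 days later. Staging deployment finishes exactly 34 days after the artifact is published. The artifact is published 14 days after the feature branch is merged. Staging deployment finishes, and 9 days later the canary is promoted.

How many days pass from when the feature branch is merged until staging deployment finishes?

Causal path: the feature branch is merged → the artifact is published → staging deployment finishes.
Total delay along the path: 14 + 34 = 48 days.

48 days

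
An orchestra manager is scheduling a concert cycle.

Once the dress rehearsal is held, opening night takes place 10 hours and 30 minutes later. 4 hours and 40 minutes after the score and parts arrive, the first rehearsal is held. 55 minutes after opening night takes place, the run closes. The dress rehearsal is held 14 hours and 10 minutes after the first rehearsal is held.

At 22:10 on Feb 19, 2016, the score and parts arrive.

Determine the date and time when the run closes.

The score and parts arrive: 22:10 Feb 19, 2016.
The first rehearsal is held: 22:10 Feb 19, 2016 + 4h40m = 02:50 Feb 20, 2016.
The dress rehearsal is held: 02:50 Feb 20, 2016 + 14h10m = 17:00 Feb 20, 2016.
Opening night takes place: 17:00 Feb 20, 2016 + 10h30m = 03:30 Feb 21, 2016.
The run closes: 03:30 Feb 21, 2016 + 55m = 04:25 Feb 21, 2016.

04:25 on Feb 21, 2016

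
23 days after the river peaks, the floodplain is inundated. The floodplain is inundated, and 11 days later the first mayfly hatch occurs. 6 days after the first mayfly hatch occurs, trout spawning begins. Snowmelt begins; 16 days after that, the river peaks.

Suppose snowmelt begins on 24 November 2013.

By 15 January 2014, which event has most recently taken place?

The first mayfly hatch occurs

Snowmelt begins: Nov 24, 2013.
The river peaks: Nov 24, 2013 + 16 days = Dec 10, 2013.
The floodplain is inundated: Dec 10, 2013 + 23 days = Jan 2, 2014.
The first mayfly hatch occurs: Jan 2, 2014 + 11 days = Jan 13, 2014.
Trout spawning begins: Jan 13, 2014 + 6 days = Jan 19, 2014.
Jan 15, 2014 falls between when the first mayfly hatch occurs (Jan 13, 2014) and when trout spawning begins (Jan 19, 2014).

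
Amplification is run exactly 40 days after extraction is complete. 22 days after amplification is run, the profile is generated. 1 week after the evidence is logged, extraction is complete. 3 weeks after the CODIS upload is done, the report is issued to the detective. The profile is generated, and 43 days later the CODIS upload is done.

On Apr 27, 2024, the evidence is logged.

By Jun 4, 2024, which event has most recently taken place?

The evidence is logged: Apr 27, 2024.
Extraction is complete: Apr 27, 2024 + 1 week = May 4, 2024.
Amplification is run: May 4, 2024 + 40 days = Jun 13, 2024.
The profile is generated: Jun 13, 2024 + 22 days = Jul 5, 2024.
The CODIS upload is done: Jul 5, 2024 + 43 days = Aug 17, 2024.
The report is issued to the detective: Aug 17, 2024 + 3 weeks = Sep 7, 2024.
Jun 4, 2024 falls between when extraction is complete (May 4, 2024) and when amplification is run (Jun 13, 2024).

Extraction is complete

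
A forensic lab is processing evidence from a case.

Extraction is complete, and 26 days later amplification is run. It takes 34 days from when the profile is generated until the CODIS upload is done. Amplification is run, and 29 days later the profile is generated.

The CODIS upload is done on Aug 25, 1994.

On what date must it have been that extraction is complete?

May 28, 1994

The CODIS upload is done: Aug 25, 1994.
The profile is generated: Aug 25, 1994 − 34 days = Jul 22, 1994.
Amplification is run: Jul 22, 1994 − 29 days = Jun 23, 1994.
Extraction is complete: Jun 23, 1994 − 26 days = May 28, 1994.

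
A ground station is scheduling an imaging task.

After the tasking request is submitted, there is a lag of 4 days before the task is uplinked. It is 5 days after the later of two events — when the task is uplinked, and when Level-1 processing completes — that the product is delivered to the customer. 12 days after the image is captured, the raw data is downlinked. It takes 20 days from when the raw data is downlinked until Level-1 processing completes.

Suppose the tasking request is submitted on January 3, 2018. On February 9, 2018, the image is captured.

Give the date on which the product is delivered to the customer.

March 18, 2018

The tasking request is submitted: Jan 3, 2018.
The task is uplinked: Jan 3, 2018 + 4 days = Jan 7, 2018.
The image is captured: Feb 9, 2018.
The raw data is downlinked: Feb 9, 2018 + 12 days = Feb 21, 2018.
Level-1 processing completes: Feb 21, 2018 + 20 days = Mar 13, 2018.
Both prerequisites met — the task is uplinked (Jan 7, 2018), Level-1 processing completes (Mar 13, 2018); the later is Mar 13, 2018.
The product is delivered to the customer: Mar 13, 2018 + 5 days = Mar 18, 2018.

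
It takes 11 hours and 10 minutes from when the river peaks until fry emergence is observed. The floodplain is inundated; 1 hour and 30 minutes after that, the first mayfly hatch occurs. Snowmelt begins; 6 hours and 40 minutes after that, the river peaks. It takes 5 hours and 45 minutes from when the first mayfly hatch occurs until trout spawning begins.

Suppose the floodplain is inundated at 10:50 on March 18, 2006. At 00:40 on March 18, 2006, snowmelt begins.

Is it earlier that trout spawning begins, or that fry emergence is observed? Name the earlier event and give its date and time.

Trout spawning begins — 18:05 on March 18, 2006

The floodplain is inundated: 10:50 Mar 18, 2006.
The first mayfly hatch occurs: 10:50 Mar 18, 2006 + 1h30m = 12:20 Mar 18, 2006.
Trout spawning begins: 12:20 Mar 18, 2006 + 5h45m = 18:05 Mar 18, 2006.
Snowmelt begins: 00:40 Mar 18, 2006.
The river peaks: 00:40 Mar 18, 2006 + 6h40m = 07:20 Mar 18, 2006.
Fry emergence is observed: 07:20 Mar 18, 2006 + 11h10m = 18:30 Mar 18, 2006.
Comparing: trout spawning begins at 18:05 Mar 18, 2006 vs fry emergence is observed at 18:30 Mar 18, 2006. Earlier: trout spawning begins.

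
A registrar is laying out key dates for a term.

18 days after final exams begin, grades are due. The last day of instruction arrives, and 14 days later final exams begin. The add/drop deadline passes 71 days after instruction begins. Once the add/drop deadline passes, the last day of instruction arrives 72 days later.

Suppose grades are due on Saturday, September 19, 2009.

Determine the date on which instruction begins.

Saturday, March 28, 2009

Grades are due: Sep 19, 2009.
Final exams begin: Sep 19, 2009 − 18 days = Sep 1, 2009.
The last day of instruction arrives: Sep 1, 2009 − 14 days = Aug 18, 2009.
The add/drop deadline passes: Aug 18, 2009 − 72 days = Jun 7, 2009.
Instruction begins: Jun 7, 2009 − 71 days = Mar 28, 2009.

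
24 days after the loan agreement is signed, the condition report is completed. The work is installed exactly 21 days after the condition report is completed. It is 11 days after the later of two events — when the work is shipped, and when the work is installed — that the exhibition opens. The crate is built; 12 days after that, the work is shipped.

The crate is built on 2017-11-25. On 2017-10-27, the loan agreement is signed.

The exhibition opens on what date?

The crate is built: Nov 25, 2017.
The work is shipped: Nov 25, 2017 + 12 days = Dec 7, 2017.
The loan agreement is signed: Oct 27, 2017.
The condition report is completed: Oct 27, 2017 + 24 days = Nov 20, 2017.
The work is installed: Nov 20, 2017 + 21 days = Dec 11, 2017.
Both prerequisites met — the work is shipped (Dec 7, 2017), the work is installed (Dec 11, 2017); the later is Dec 11, 2017.
The exhibition opens: Dec 11, 2017 + 11 days = Dec 22, 2017.

2017-12-22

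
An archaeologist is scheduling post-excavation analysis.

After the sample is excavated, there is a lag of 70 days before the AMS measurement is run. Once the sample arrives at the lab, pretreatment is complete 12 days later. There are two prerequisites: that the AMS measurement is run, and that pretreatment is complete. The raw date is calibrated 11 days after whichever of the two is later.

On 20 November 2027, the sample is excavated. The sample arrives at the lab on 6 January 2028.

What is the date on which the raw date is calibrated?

9 February 2028

The sample is excavated: Nov 20, 2027.
The AMS measurement is run: Nov 20, 2027 + 70 days = Jan 29, 2028.
The sample arrives at the lab: Jan 6, 2028.
Pretreatment is complete: Jan 6, 2028 + 12 days = Jan 18, 2028.
Both prerequisites met — the AMS measurement is run (Jan 29, 2028), pretreatment is complete (Jan 18, 2028); the later is Jan 29, 2028.
The raw date is calibrated: Jan 29, 2028 + 11 days = Feb 9, 2028.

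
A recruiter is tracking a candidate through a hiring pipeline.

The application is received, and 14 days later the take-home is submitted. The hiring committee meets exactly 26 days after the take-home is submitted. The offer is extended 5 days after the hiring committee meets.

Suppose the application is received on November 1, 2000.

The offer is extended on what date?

The application is received: Nov 1, 2000.
The take-home is submitted: Nov 1, 2000 + 14 days = Nov 15, 2000.
The hiring committee meets: Nov 15, 2000 + 26 days = Dec 11, 2000.
The offer is extended: Dec 11, 2000 + 5 days = Dec 16, 2000.

December 16, 2000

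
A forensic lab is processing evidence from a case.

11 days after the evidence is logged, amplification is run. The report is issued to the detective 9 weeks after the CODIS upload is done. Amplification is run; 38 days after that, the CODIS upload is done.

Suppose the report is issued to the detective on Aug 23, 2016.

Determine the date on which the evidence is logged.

The report is issued to the detective: Aug 23, 2016.
The CODIS upload is done: Aug 23, 2016 − 9 weeks = Jun 21, 2016.
Amplification is run: Jun 21, 2016 − 38 days = May 14, 2016.
The evidence is logged: May 14, 2016 − 11 days = May 3, 2016.

May 3, 2016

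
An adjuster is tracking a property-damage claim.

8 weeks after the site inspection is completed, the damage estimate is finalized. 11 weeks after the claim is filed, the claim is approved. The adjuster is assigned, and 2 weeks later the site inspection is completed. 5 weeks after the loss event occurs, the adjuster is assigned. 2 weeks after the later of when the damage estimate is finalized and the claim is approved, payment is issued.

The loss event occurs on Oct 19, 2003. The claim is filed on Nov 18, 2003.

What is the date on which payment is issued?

The loss event occurs: Oct 19, 2003.
The adjuster is assigned: Oct 19, 2003 + 5 weeks = Nov 23, 2003.
The site inspection is completed: Nov 23, 2003 + 2 weeks = Dec 7, 2003.
The damage estimate is finalized: Dec 7, 2003 + 8 weeks = Feb 1, 2004.
The claim is filed: Nov 18, 2003.
The claim is approved: Nov 18, 2003 + 11 weeks = Feb 3, 2004.
Both prerequisites met — the damage estimate is finalized (Feb 1, 2004), the claim is approved (Feb 3, 2004); the later is Feb 3, 2004.
Payment is issued: Feb 3, 2004 + 2 weeks = Feb 17, 2004.

Feb 17, 2004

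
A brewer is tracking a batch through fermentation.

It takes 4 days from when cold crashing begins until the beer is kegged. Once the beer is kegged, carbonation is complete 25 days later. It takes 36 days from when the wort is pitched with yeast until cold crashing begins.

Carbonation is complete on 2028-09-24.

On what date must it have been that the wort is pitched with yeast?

Carbonation is complete: Sep 24, 2028.
The beer is kegged: Sep 24, 2028 − 25 days = Aug 30, 2028.
Cold crashing begins: Aug 30, 2028 − 4 days = Aug 26, 2028.
The wort is pitched with yeast: Aug 26, 2028 − 36 days = Jul 21, 2028.

2028-07-21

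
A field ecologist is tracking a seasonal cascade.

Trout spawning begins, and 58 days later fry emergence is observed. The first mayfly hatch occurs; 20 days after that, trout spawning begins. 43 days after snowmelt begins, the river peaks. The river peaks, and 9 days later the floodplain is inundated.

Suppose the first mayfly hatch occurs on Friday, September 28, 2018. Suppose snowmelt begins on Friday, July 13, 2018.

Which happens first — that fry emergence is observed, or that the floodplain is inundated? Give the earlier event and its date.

The floodplain is inundated — Monday, September 3, 2018

The first mayfly hatch occurs: Sep 28, 2018.
Trout spawning begins: Sep 28, 2018 + 20 days = Oct 18, 2018.
Fry emergence is observed: Oct 18, 2018 + 58 days = Dec 15, 2018.
Snowmelt begins: Jul 13, 2018.
The river peaks: Jul 13, 2018 + 43 days = Aug 25, 2018.
The floodplain is inundated: Aug 25, 2018 + 9 days = Sep 3, 2018.
Comparing: fry emergence is observed on Dec 15, 2018 vs the floodplain is inundated on Sep 3, 2018. Earlier: the floodplain is inundated.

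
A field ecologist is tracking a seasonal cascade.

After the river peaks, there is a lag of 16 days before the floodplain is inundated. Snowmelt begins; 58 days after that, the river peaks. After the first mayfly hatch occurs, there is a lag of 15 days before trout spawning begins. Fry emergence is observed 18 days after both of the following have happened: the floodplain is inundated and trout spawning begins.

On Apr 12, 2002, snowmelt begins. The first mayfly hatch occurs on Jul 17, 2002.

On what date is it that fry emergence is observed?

Aug 19, 2002

Snowmelt begins: Apr 12, 2002.
The river peaks: Apr 12, 2002 + 58 days = Jun 9, 2002.
The floodplain is inundated: Jun 9, 2002 + 16 days = Jun 25, 2002.
The first mayfly hatch occurs: Jul 17, 2002.
Trout spawning begins: Jul 17, 2002 + 15 days = Aug 1, 2002.
Both prerequisites met — the floodplain is inundated (Jun 25, 2002), trout spawning begins (Aug 1, 2002); the later is Aug 1, 2002.
Fry emergence is observed: Aug 1, 2002 + 18 days = Aug 19, 2002.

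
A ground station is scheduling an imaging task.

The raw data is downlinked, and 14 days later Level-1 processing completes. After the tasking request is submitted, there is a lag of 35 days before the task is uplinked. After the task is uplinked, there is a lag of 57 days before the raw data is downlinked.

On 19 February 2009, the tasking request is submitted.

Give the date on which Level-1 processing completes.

The tasking request is submitted: Feb 19, 2009.
The task is uplinked: Feb 19, 2009 + 35 days = Mar 26, 2009.
The raw data is downlinked: Mar 26, 2009 + 57 days = May 22, 2009.
Level-1 processing completes: May 22, 2009 + 14 days = Jun 5, 2009.

5 June 2009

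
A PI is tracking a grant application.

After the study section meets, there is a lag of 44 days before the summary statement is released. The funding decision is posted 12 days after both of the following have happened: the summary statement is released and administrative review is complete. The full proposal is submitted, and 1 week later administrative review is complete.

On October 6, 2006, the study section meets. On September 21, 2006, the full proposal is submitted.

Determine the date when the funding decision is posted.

December 1, 2006

The study section meets: Oct 6, 2006.
The summary statement is released: Oct 6, 2006 + 44 days = Nov 19, 2006.
The full proposal is submitted: Sep 21, 2006.
Administrative review is complete: Sep 21, 2006 + 1 week = Sep 28, 2006.
Both prerequisites met — the summary statement is released (Nov 19, 2006), administrative review is complete (Sep 28, 2006); the later is Nov 19, 2006.
The funding decision is posted: Nov 19, 2006 + 12 days = Dec 1, 2006.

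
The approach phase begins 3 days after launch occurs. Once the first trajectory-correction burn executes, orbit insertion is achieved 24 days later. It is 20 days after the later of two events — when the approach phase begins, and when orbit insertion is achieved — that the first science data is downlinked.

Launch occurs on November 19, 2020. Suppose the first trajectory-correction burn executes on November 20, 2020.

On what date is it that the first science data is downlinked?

January 3, 2021

Launch occurs: Nov 19, 2020.
The approach phase begins: Nov 19, 2020 + 3 days = Nov 22, 2020.
The first trajectory-correction burn executes: Nov 20, 2020.
Orbit insertion is achieved: Nov 20, 2020 + 24 days = Dec 14, 2020.
Both prerequisites met — the approach phase begins (Nov 22, 2020), orbit insertion is achieved (Dec 14, 2020); the later is Dec 14, 2020.
The first science data is downlinked: Dec 14, 2020 + 20 days = Jan 3, 2021.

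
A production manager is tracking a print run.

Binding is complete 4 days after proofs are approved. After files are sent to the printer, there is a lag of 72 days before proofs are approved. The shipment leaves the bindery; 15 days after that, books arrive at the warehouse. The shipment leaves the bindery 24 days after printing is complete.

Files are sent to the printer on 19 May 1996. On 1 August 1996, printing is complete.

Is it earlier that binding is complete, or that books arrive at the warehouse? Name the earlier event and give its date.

Binding is complete — 3 August 1996

Files are sent to the printer: May 19, 1996.
Proofs are approved: May 19, 1996 + 72 days = Jul 30, 1996.
Binding is complete: Jul 30, 1996 + 4 days = Aug 3, 1996.
Printing is complete: Aug 1, 1996.
The shipment leaves the bindery: Aug 1, 1996 + 24 days = Aug 25, 1996.
Books arrive at the warehouse: Aug 25, 1996 + 15 days = Sep 9, 1996.
Comparing: binding is complete on Aug 3, 1996 vs books arrive at the warehouse on Sep 9, 1996. Earlier: binding is complete.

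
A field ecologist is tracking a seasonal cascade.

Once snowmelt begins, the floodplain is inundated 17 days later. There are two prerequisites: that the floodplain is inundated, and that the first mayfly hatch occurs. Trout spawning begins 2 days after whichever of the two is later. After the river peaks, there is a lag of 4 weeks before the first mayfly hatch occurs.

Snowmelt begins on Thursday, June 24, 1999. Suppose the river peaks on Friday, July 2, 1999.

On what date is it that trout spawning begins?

Snowmelt begins: Jun 24, 1999.
The floodplain is inundated: Jun 24, 1999 + 17 days = Jul 11, 1999.
The river peaks: Jul 2, 1999.
The first mayfly hatch occurs: Jul 2, 1999 + 4 weeks = Jul 30, 1999.
Both prerequisites met — the floodplain is inundated (Jul 11, 1999), the first mayfly hatch occurs (Jul 30, 1999); the later is Jul 30, 1999.
Trout spawning begins: Jul 30, 1999 + 2 days = Aug 1, 1999.

Sunday, August 1, 1999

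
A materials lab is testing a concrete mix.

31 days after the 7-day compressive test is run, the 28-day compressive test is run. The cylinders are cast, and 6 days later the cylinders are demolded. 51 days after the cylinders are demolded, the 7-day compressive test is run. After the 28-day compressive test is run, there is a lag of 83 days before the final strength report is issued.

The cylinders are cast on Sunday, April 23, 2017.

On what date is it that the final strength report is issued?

The cylinders are cast: Apr 23, 2017.
The cylinders are demolded: Apr 23, 2017 + 6 days = Apr 29, 2017.
The 7-day compressive test is run: Apr 29, 2017 + 51 days = Jun 19, 2017.
The 28-day compressive test is run: Jun 19, 2017 + 31 days = Jul 20, 2017.
The final strength report is issued: Jul 20, 2017 + 83 days = Oct 11, 2017.

Wednesday, October 11, 2017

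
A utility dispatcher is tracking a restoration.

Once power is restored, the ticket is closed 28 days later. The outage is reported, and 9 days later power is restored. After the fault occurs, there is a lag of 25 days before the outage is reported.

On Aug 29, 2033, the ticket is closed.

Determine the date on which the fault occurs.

The ticket is closed: Aug 29, 2033.
Power is restored: Aug 29, 2033 − 28 days = Aug 1, 2033.
The outage is reported: Aug 1, 2033 − 9 days = Jul 23, 2033.
The fault occurs: Jul 23, 2033 − 25 days = Jun 28, 2033.

Jun 28, 2033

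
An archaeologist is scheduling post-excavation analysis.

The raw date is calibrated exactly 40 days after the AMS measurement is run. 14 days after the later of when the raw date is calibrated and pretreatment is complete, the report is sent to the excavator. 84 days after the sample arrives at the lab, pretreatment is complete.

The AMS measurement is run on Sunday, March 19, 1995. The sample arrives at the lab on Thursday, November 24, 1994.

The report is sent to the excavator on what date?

The AMS measurement is run: Mar 19, 1995.
The raw date is calibrated: Mar 19, 1995 + 40 days = Apr 28, 1995.
The sample arrives at the lab: Nov 24, 1994.
Pretreatment is complete: Nov 24, 1994 + 84 days = Feb 16, 1995.
Both prerequisites met — the raw date is calibrated (Apr 28, 1995), pretreatment is complete (Feb 16, 1995); the later is Apr 28, 1995.
The report is sent to the excavator: Apr 28, 1995 + 14 days = May 12, 1995.

Friday, May 12, 1995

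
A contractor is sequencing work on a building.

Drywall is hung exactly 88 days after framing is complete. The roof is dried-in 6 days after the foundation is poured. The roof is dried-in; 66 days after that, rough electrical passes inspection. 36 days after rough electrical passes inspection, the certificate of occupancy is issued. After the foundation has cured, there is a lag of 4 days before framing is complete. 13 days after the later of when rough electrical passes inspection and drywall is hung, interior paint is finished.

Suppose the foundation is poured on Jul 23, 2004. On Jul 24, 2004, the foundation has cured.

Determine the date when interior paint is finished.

The foundation is poured: Jul 23, 2004.
The roof is dried-in: Jul 23, 2004 + 6 days = Jul 29, 2004.
Rough electrical passes inspection: Jul 29, 2004 + 66 days = Oct 3, 2004.
The foundation has cured: Jul 24, 2004.
Framing is complete: Jul 24, 2004 + 4 days = Jul 28, 2004.
Drywall is hung: Jul 28, 2004 + 88 days = Oct 24, 2004.
Both prerequisites met — rough electrical passes inspection (Oct 3, 2004), drywall is hung (Oct 24, 2004); the later is Oct 24, 2004.
Interior paint is finished: Oct 24, 2004 + 13 days = Nov 6, 2004.

Nov 6, 2004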